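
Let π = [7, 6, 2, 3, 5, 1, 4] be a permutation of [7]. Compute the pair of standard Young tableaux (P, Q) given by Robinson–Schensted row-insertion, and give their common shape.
P = [1, 3, 4] / [2, 5] / [6] / [7];  Q = [1, 4, 5] / [2, 7] / [3] / [6];  common shape = (3, 2, 1, 1)

Row-insert the values π_1, π_2, … into P one at a time, bumping the leftmost entry strictly greater than the inserted value down to the next row. The recording tableau Q records, in position (i, j), the step at which that cell was added to P.
  Insert 7 (step 1): P = [7];  Q = [1]
  Insert 6 (step 2): P = [6] / [7];  Q = [1] / [2]
  Insert 2 (step 3): P = [2] / [6] / [7];  Q = [1] / [2] / [3]
  Insert 3 (step 4): P = [2, 3] / [6] / [7];  Q = [1, 4] / [2] / [3]
  Insert 5 (step 5): P = [2, 3, 5] / [6] / [7];  Q = [1, 4, 5] / [2] / [3]
  Insert 1 (step 6): P = [1, 3, 5] / [2] / [6] / [7];  Q = [1, 4, 5] / [2] / [3] / [6]
  Insert 4 (step 7): P = [1, 3, 4] / [2, 5] / [6] / [7];  Q = [1, 4, 5] / [2, 7] / [3] / [6]
Final shape: (3, 2, 1, 1).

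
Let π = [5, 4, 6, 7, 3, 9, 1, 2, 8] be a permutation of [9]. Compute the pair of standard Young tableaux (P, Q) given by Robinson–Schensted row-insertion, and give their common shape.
P = [1, 2, 7, 8] / [3, 6, 9] / [4] / [5];  Q = [1, 3, 4, 6] / [2, 8, 9] / [5] / [7];  common shape = (4, 3, 1, 1)

Row-insert the values π_1, π_2, … into P one at a time, bumping the leftmost entry strictly greater than the inserted value down to the next row. The recording tableau Q records, in position (i, j), the step at which that cell was added to P.
  Insert 5 (step 1): P = [5];  Q = [1]
  Insert 4 (step 2): P = [4] / [5];  Q = [1] / [2]
  Insert 6 (step 3): P = [4, 6] / [5];  Q = [1, 3] / [2]
  Insert 7 (step 4): P = [4, 6, 7] / [5];  Q = [1, 3, 4] / [2]
  Insert 3 (step 5): P = [3, 6, 7] / [4] / [5];  Q = [1, 3, 4] / [2] / [5]
  Insert 9 (step 6): P = [3, 6, 7, 9] / [4] / [5];  Q = [1, 3, 4, 6] / [2] / [5]
  Insert 1 (step 7): P = [1, 6, 7, 9] / [3] / [4] / [5];  Q = [1, 3, 4, 6] / [2] / [5] / [7]
  Insert 2 (step 8): P = [1, 2, 7, 9] / [3, 6] / [4] / [5];  Q = [1, 3, 4, 6] / [2, 8] / [5] / [7]
  Insert 8 (step 9): P = [1, 2, 7, 8] / [3, 6, 9] / [4] / [5];  Q = [1, 3, 4, 6] / [2, 8, 9] / [5] / [7]
Final shape: (4, 3, 1, 1).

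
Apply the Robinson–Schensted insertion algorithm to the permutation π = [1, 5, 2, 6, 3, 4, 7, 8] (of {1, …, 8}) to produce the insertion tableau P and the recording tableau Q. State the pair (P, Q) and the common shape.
P = [1, 2, 3, 4, 7, 8] / [5, 6];  Q = [1, 2, 4, 6, 7, 8] / [3, 5];  common shape = (6, 2)

Row-insert the values π_1, π_2, … into P one at a time, bumping the leftmost entry strictly greater than the inserted value down to the next row. The recording tableau Q records, in position (i, j), the step at which that cell was added to P.
  Insert 1 (step 1): P = [1];  Q = [1]
  Insert 5 (step 2): P = [1, 5];  Q = [1, 2]
  Insert 2 (step 3): P = [1, 2] / [5];  Q = [1, 2] / [3]
  Insert 6 (step 4): P = [1, 2, 6] / [5];  Q = [1, 2, 4] / [3]
  Insert 3 (step 5): P = [1, 2, 3] / [5, 6];  Q = [1, 2, 4] / [3, 5]
  Insert 4 (step 6): P = [1, 2, 3, 4] / [5, 6];  Q = [1, 2, 4, 6] / [3, 5]
  Insert 7 (step 7): P = [1, 2, 3, 4, 7] / [5, 6];  Q = [1, 2, 4, 6, 7] / [3, 5]
  Insert 8 (step 8): P = [1, 2, 3, 4, 7, 8] / [5, 6];  Q = [1, 2, 4, 6, 7, 8] / [3, 5]
Final shape: (6, 2).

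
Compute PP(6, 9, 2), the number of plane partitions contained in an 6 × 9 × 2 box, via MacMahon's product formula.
PP(6, 9, 2) = 5725720

Evaluate the triple product over i = 1..6, j = 1..9, k = 1..2. The factors are (2/1) · (3/2) · (3/2) · (4/3) · (4/3) · (5/4) · (5/4) · (6/5) · … (108 factors total). The numerators and denominators telescope so the product is an integer; carrying out the multiplication exactly gives PP(6, 9, 2) = 5725720.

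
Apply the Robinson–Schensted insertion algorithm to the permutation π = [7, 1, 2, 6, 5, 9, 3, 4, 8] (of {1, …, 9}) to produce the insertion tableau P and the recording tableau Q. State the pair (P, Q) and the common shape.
P = [1, 2, 3, 4, 8] / [5, 9] / [6] / [7];  Q = [1, 3, 4, 6, 9] / [2, 8] / [5] / [7];  common shape = (5, 2, 1, 1)

Row-insert the values π_1, π_2, … into P one at a time, bumping the leftmost entry strictly greater than the inserted value down to the next row. The recording tableau Q records, in position (i, j), the step at which that cell was added to P.
  Insert 7 (step 1): P = [7];  Q = [1]
  Insert 1 (step 2): P = [1] / [7];  Q = [1] / [2]
  Insert 2 (step 3): P = [1, 2] / [7];  Q = [1, 3] / [2]
  Insert 6 (step 4): P = [1, 2, 6] / [7];  Q = [1, 3, 4] / [2]
  Insert 5 (step 5): P = [1, 2, 5] / [6] / [7];  Q = [1, 3, 4] / [2] / [5]
  Insert 9 (step 6): P = [1, 2, 5, 9] / [6] / [7];  Q = [1, 3, 4, 6] / [2] / [5]
  Insert 3 (step 7): P = [1, 2, 3, 9] / [5] / [6] / [7];  Q = [1, 3, 4, 6] / [2] / [5] / [7]
  Insert 4 (step 8): P = [1, 2, 3, 4] / [5, 9] / [6] / [7];  Q = [1, 3, 4, 6] / [2, 8] / [5] / [7]
  Insert 8 (step 9): P = [1, 2, 3, 4, 8] / [5, 9] / [6] / [7];  Q = [1, 3, 4, 6, 9] / [2, 8] / [5] / [7]
Final shape: (5, 2, 1, 1).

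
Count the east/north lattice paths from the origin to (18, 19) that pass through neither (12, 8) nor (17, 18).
Number of paths = 7795067700

Inclusion–exclusion. Total paths: C(37, 18) = 17672631900. Through P₁: C(20, 12)·C(17, 6) = 1559004720. Through P₂: C(35, 17)·C(2, 1) = 9075135300. Since P₁ is strictly southwest of P₂, a monotone path through both must visit P₁ then P₂; paths through both = C(20, 12)·C(15, 5)·C(2, 1) = 756575820. Avoid both = 17672631900 − 1559004720 − 9075135300 + 756575820 = 7795067700.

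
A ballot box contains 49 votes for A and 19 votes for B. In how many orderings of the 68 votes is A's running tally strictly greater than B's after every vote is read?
Strict-lead orderings = 14786682833637000

Total orderings of the 68 votes with 49 for A: C(68, 49) = 33516481089577200. By the Bertrand ballot formula (Cycle Lemma / reflection principle), the number of orderings in which A is strictly ahead of B throughout is (p − q)/(p + q) · C(p + q, p) = (49 − 19)/(49 + 19) · 33516481089577200 = 14786682833637000.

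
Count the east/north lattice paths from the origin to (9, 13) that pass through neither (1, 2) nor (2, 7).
Number of paths = 239786

Inclusion–exclusion. Total paths: C(22, 9) = 497420. Through P₁: C(3, 1)·C(19, 8) = 226746. Through P₂: C(9, 2)·C(13, 7) = 61776. Since P₁ is strictly southwest of P₂, a monotone path through both must visit P₁ then P₂; paths through both = C(3, 1)·C(6, 1)·C(13, 7) = 30888. Avoid both = 497420 − 226746 − 61776 + 30888 = 239786.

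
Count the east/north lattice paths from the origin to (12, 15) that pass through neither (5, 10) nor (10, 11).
Number of paths = 9985014

Inclusion–exclusion. Total paths: C(27, 12) = 17383860. Through P₁: C(15, 5)·C(12, 7) = 2378376. Through P₂: C(21, 10)·C(6, 2) = 5290740. Since P₁ is strictly southwest of P₂, a monotone path through both must visit P₁ then P₂; paths through both = C(15, 5)·C(6, 5)·C(6, 2) = 270270. Avoid both = 17383860 − 2378376 − 5290740 + 270270 = 9985014.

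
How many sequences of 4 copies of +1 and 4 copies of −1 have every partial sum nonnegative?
C_4 = 14

These ballot sequences are counted by the Catalan number C_n = (1/(n + 1)) · C(2n, n). For n = 4: C_4 = (1/5) · C(8, 4) = 70/5 = 14.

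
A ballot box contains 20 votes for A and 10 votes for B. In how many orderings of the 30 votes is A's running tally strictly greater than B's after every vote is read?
Strict-lead orderings = 10015005

Total orderings of the 30 votes with 20 for A: C(30, 20) = 30045015. By the Bertrand ballot formula (Cycle Lemma / reflection principle), the number of orderings in which A is strictly ahead of B throughout is (p − q)/(p + q) · C(p + q, p) = (20 − 10)/(20 + 10) · 30045015 = 10015005.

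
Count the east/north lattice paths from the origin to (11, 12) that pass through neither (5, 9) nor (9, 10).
Number of paths = 689702

Inclusion–exclusion. Total paths: C(23, 11) = 1352078. Through P₁: C(14, 5)·C(9, 6) = 168168. Through P₂: C(19, 9)·C(4, 2) = 554268. Since P₁ is strictly southwest of P₂, a monotone path through both must visit P₁ then P₂; paths through both = C(14, 5)·C(5, 4)·C(4, 2) = 60060. Avoid both = 1352078 − 168168 − 554268 + 60060 = 689702.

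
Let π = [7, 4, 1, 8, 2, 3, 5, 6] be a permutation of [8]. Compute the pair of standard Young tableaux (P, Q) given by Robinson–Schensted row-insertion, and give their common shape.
P = [1, 2, 3, 5, 6] / [4, 8] / [7];  Q = [1, 4, 6, 7, 8] / [2, 5] / [3];  common shape = (5, 2, 1)

Row-insert the values π_1, π_2, … into P one at a time, bumping the leftmost entry strictly greater than the inserted value down to the next row. The recording tableau Q records, in position (i, j), the step at which that cell was added to P.
  Insert 7 (step 1): P = [7];  Q = [1]
  Insert 4 (step 2): P = [4] / [7];  Q = [1] / [2]
  Insert 1 (step 3): P = [1] / [4] / [7];  Q = [1] / [2] / [3]
  Insert 8 (step 4): P = [1, 8] / [4] / [7];  Q = [1, 4] / [2] / [3]
  Insert 2 (step 5): P = [1, 2] / [4, 8] / [7];  Q = [1, 4] / [2, 5] / [3]
  Insert 3 (step 6): P = [1, 2, 3] / [4, 8] / [7];  Q = [1, 4, 6] / [2, 5] / [3]
  Insert 5 (step 7): P = [1, 2, 3, 5] / [4, 8] / [7];  Q = [1, 4, 6, 7] / [2, 5] / [3]
  Insert 6 (step 8): P = [1, 2, 3, 5, 6] / [4, 8] / [7];  Q = [1, 4, 6, 7, 8] / [2, 5] / [3]
Final shape: (5, 2, 1).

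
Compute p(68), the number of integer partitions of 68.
p(68) = 3087735

Compute p(n) via the recurrence p(n, m) = p(n, m−1) + p(n−m, m), where p(n, m) counts partitions of n with all parts ≤ m and p(n) = p(n, n). The base cases are p(0, m) = 1 and p(n, 0) = 0 for n > 0. Filling the table yields p(68) = 3087735. (Euler's pentagonal recurrence is an alternative.)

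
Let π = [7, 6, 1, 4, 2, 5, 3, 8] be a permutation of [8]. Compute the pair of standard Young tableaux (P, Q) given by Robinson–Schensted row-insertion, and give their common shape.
P = [1, 2, 3, 8] / [4, 5] / [6] / [7];  Q = [1, 4, 6, 8] / [2, 7] / [3] / [5];  common shape = (4, 2, 1, 1)

Row-insert the values π_1, π_2, … into P one at a time, bumping the leftmost entry strictly greater than the inserted value down to the next row. The recording tableau Q records, in position (i, j), the step at which that cell was added to P.
  Insert 7 (step 1): P = [7];  Q = [1]
  Insert 6 (step 2): P = [6] / [7];  Q = [1] / [2]
  Insert 1 (step 3): P = [1] / [6] / [7];  Q = [1] / [2] / [3]
  Insert 4 (step 4): P = [1, 4] / [6] / [7];  Q = [1, 4] / [2] / [3]
  Insert 2 (step 5): P = [1, 2] / [4] / [6] / [7];  Q = [1, 4] / [2] / [3] / [5]
  Insert 5 (step 6): P = [1, 2, 5] / [4] / [6] / [7];  Q = [1, 4, 6] / [2] / [3] / [5]
  Insert 3 (step 7): P = [1, 2, 3] / [4, 5] / [6] / [7];  Q = [1, 4, 6] / [2, 7] / [3] / [5]
  Insert 8 (step 8): P = [1, 2, 3, 8] / [4, 5] / [6] / [7];  Q = [1, 4, 6, 8] / [2, 7] / [3] / [5]
Final shape: (4, 2, 1, 1).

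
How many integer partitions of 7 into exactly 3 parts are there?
p(7, 3 parts) = 4

Partitions of n into exactly k parts ↔ partitions of n − k into at most k parts (subtract 1 from each part). For n = 7, k = 3, the partitions are: 5+1+1, 4+2+1, 3+3+1, 3+2+2. Count = 4.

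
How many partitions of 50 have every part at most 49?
p(50, parts ≤ 49) = 204225

Use the recurrence p(n, m) = p(n, m−1) + p(n−m, m): either the largest part is < m (count p(n, m−1)) or the largest part is exactly m (remove one copy of m, count p(n−m, m)). With p(0, ·) = 1 this gives p(50, parts ≤ 49) = 204225. (By conjugating Young diagrams, this also counts partitions of 50 into at most 49 parts.)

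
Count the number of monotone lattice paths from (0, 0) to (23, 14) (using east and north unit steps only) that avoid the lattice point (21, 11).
Number of paths = 4816842000

Total paths from (0, 0) to (23, 14): C(37, 23) = 6107086800. Paths through (21, 11): (paths (0, 0) → (21, 11)) × (paths (21, 11) → (23, 14)) = C(32, 21) · C(5, 2) = 129024480 · 10 = 1290244800. Avoidance count = 6107086800 − 1290244800 = 4816842000.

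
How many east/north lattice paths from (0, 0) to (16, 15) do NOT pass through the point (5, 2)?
Number of paths = 248121171

Total paths from (0, 0) to (16, 15): C(31, 16) = 300540195. Paths through (5, 2): (paths (0, 0) → (5, 2)) × (paths (5, 2) → (16, 15)) = C(7, 5) · C(24, 11) = 21 · 2496144 = 52419024. Avoidance count = 300540195 − 52419024 = 248121171.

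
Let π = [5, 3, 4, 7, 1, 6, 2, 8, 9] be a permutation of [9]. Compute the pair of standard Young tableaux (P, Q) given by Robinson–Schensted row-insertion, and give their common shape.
P = [1, 2, 6, 8, 9] / [3, 4] / [5, 7];  Q = [1, 3, 4, 8, 9] / [2, 6] / [5, 7];  common shape = (5, 2, 2)

Row-insert the values π_1, π_2, … into P one at a time, bumping the leftmost entry strictly greater than the inserted value down to the next row. The recording tableau Q records, in position (i, j), the step at which that cell was added to P.
  Insert 5 (step 1): P = [5];  Q = [1]
  Insert 3 (step 2): P = [3] / [5];  Q = [1] / [2]
  Insert 4 (step 3): P = [3, 4] / [5];  Q = [1, 3] / [2]
  Insert 7 (step 4): P = [3, 4, 7] / [5];  Q = [1, 3, 4] / [2]
  Insert 1 (step 5): P = [1, 4, 7] / [3] / [5];  Q = [1, 3, 4] / [2] / [5]
  Insert 6 (step 6): P = [1, 4, 6] / [3, 7] / [5];  Q = [1, 3, 4] / [2, 6] / [5]
  Insert 2 (step 7): P = [1, 2, 6] / [3, 4] / [5, 7];  Q = [1, 3, 4] / [2, 6] / [5, 7]
  Insert 8 (step 8): P = [1, 2, 6, 8] / [3, 4] / [5, 7];  Q = [1, 3, 4, 8] / [2, 6] / [5, 7]
  Insert 9 (step 9): P = [1, 2, 6, 8, 9] / [3, 4] / [5, 7];  Q = [1, 3, 4, 8, 9] / [2, 6] / [5, 7]
Final shape: (5, 2, 2).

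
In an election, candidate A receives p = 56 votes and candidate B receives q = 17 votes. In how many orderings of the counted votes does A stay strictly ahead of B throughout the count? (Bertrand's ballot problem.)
Strict-lead orderings = 9443287992025836

Total orderings of the 73 votes with 56 for A: C(73, 56) = 17675898036356052. By the Bertrand ballot formula (Cycle Lemma / reflection principle), the number of orderings in which A is strictly ahead of B throughout is (p − q)/(p + q) · C(p + q, p) = (56 − 17)/(56 + 17) · 17675898036356052 = 9443287992025836.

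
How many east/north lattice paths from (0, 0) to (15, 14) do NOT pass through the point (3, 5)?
Number of paths = 61098680

Total paths from (0, 0) to (15, 14): C(29, 15) = 77558760. Paths through (3, 5): (paths (0, 0) → (3, 5)) × (paths (3, 5) → (15, 14)) = C(8, 3) · C(21, 12) = 56 · 293930 = 16460080. Avoidance count = 77558760 − 16460080 = 61098680.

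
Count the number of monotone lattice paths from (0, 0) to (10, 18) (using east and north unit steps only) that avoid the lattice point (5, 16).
Number of paths = 12695781

Total paths from (0, 0) to (10, 18): C(28, 10) = 13123110. Paths through (5, 16): (paths (0, 0) → (5, 16)) × (paths (5, 16) → (10, 18)) = C(21, 5) · C(7, 5) = 20349 · 21 = 427329. Avoidance count = 13123110 − 427329 = 12695781.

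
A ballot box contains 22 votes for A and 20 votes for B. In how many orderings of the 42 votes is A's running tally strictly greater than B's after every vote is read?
Strict-lead orderings = 24466267020

Total orderings of the 42 votes with 22 for A: C(42, 22) = 513791607420. By the Bertrand ballot formula (Cycle Lemma / reflection principle), the number of orderings in which A is strictly ahead of B throughout is (p − q)/(p + q) · C(p + q, p) = (22 − 20)/(22 + 20) · 513791607420 = 24466267020.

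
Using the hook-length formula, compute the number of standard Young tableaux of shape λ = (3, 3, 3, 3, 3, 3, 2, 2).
# SYT of shape (3, 3, 3, 3, 3, 3, 2, 2) = 14226212

Hook-length formula: f^λ = n! / Π hook(c), product over all cells c of the Young diagram. For λ = (3, 3, 3, 3, 3, 3, 2, 2), n = 22 boxes. Hook lengths by row (left-to-right, top-to-bottom): [10, 9, 6]; [9, 8, 5]; [8, 7, 4]; [7, 6, 3]; [6, 5, 2]; [5, 4, 1]; [3, 2]; [2, 1]. Product of hooks = 79009136640000. So f^λ = 22! / 79009136640000 = 1124000727777607680000 / 79009136640000 = 14226212.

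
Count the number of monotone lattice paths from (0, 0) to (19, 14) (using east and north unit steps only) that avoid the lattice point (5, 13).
Number of paths = 818680680

Total paths from (0, 0) to (19, 14): C(33, 19) = 818809200. Paths through (5, 13): (paths (0, 0) → (5, 13)) × (paths (5, 13) → (19, 14)) = C(18, 5) · C(15, 14) = 8568 · 15 = 128520. Avoidance count = 818809200 − 128520 = 818680680.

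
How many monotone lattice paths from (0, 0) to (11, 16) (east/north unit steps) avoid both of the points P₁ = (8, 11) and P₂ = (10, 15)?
Number of paths = 4535243

Inclusion–exclusion. Total paths: C(27, 11) = 13037895. Through P₁: C(19, 8)·C(8, 3) = 4232592. Through P₂: C(25, 10)·C(2, 1) = 6537520. Since P₁ is strictly southwest of P₂, a monotone path through both must visit P₁ then P₂; paths through both = C(19, 8)·C(6, 2)·C(2, 1) = 2267460. Avoid both = 13037895 − 4232592 − 6537520 + 2267460 = 4535243.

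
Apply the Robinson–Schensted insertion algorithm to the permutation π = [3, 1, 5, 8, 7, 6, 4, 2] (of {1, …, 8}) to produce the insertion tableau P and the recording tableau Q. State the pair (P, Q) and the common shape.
P = [1, 2, 6] / [3, 4] / [5] / [7] / [8];  Q = [1, 3, 4] / [2, 5] / [6] / [7] / [8];  common shape = (3, 2, 1, 1, 1)

Row-insert the values π_1, π_2, … into P one at a time, bumping the leftmost entry strictly greater than the inserted value down to the next row. The recording tableau Q records, in position (i, j), the step at which that cell was added to P.
  Insert 3 (step 1): P = [3];  Q = [1]
  Insert 1 (step 2): P = [1] / [3];  Q = [1] / [2]
  Insert 5 (step 3): P = [1, 5] / [3];  Q = [1, 3] / [2]
  Insert 8 (step 4): P = [1, 5, 8] / [3];  Q = [1, 3, 4] / [2]
  Insert 7 (step 5): P = [1, 5, 7] / [3, 8];  Q = [1, 3, 4] / [2, 5]
  Insert 6 (step 6): P = [1, 5, 6] / [3, 7] / [8];  Q = [1, 3, 4] / [2, 5] / [6]
  Insert 4 (step 7): P = [1, 4, 6] / [3, 5] / [7] / [8];  Q = [1, 3, 4] / [2, 5] / [6] / [7]
  Insert 2 (step 8): P = [1, 2, 6] / [3, 4] / [5] / [7] / [8];  Q = [1, 3, 4] / [2, 5] / [6] / [7] / [8]
Final shape: (3, 2, 1, 1, 1).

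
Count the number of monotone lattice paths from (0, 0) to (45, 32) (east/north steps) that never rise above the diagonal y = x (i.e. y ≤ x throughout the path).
Number of paths = 1403791593450259822270

By the reflection principle (André's argument), the number of monotone paths to (45, 32) with n ≤ m that never go above y = x is C(77, 45) − C(77, 46) = 4612458092765139416030 − 3208666499314879593760 = 1403791593450259822270.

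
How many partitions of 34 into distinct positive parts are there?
q(34) = 512

A partition into distinct parts is a strictly decreasing sequence summing to n. The recurrence d(n, m) = d(n, m−1) + d(n−m, m−1) (use part m at most once) with q(n) = d(n, n) gives q(34) = 512. (Euler's theorem: # distinct-part partitions = # odd-part partitions.)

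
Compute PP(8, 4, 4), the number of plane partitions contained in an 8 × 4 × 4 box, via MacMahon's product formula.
PP(8, 4, 4) = 184225041

Evaluate the triple product over i = 1..8, j = 1..4, k = 1..4. The factors are (2/1) · (3/2) · (4/3) · (5/4) · (3/2) · (4/3) · (5/4) · (6/5) · … (128 factors total). The numerators and denominators telescope so the product is an integer; carrying out the multiplication exactly gives PP(8, 4, 4) = 184225041.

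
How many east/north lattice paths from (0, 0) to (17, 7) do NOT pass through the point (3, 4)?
Number of paths = 322304

Total paths from (0, 0) to (17, 7): C(24, 17) = 346104. Paths through (3, 4): (paths (0, 0) → (3, 4)) × (paths (3, 4) → (17, 7)) = C(7, 3) · C(17, 14) = 35 · 680 = 23800. Avoidance count = 346104 − 23800 = 322304.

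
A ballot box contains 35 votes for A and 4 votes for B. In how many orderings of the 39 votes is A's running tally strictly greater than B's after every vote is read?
Strict-lead orderings = 65379

Total orderings of the 39 votes with 35 for A: C(39, 35) = 82251. By the Bertrand ballot formula (Cycle Lemma / reflection principle), the number of orderings in which A is strictly ahead of B throughout is (p − q)/(p + q) · C(p + q, p) = (35 − 4)/(35 + 4) · 82251 = 65379.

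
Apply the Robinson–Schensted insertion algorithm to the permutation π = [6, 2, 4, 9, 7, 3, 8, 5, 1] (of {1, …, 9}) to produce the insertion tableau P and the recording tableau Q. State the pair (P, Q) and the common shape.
P = [1, 3, 5, 8] / [2, 7] / [4, 9] / [6];  Q = [1, 3, 4, 7] / [2, 5] / [6, 8] / [9];  common shape = (4, 2, 2, 1)

Row-insert the values π_1, π_2, … into P one at a time, bumping the leftmost entry strictly greater than the inserted value down to the next row. The recording tableau Q records, in position (i, j), the step at which that cell was added to P.
  Insert 6 (step 1): P = [6];  Q = [1]
  Insert 2 (step 2): P = [2] / [6];  Q = [1] / [2]
  Insert 4 (step 3): P = [2, 4] / [6];  Q = [1, 3] / [2]
  Insert 9 (step 4): P = [2, 4, 9] / [6];  Q = [1, 3, 4] / [2]
  Insert 7 (step 5): P = [2, 4, 7] / [6, 9];  Q = [1, 3, 4] / [2, 5]
  Insert 3 (step 6): P = [2, 3, 7] / [4, 9] / [6];  Q = [1, 3, 4] / [2, 5] / [6]
  Insert 8 (step 7): P = [2, 3, 7, 8] / [4, 9] / [6];  Q = [1, 3, 4, 7] / [2, 5] / [6]
  Insert 5 (step 8): P = [2, 3, 5, 8] / [4, 7] / [6, 9];  Q = [1, 3, 4, 7] / [2, 5] / [6, 8]
  Insert 1 (step 9): P = [1, 3, 5, 8] / [2, 7] / [4, 9] / [6];  Q = [1, 3, 4, 7] / [2, 5] / [6, 8] / [9]
Final shape: (4, 2, 2, 1).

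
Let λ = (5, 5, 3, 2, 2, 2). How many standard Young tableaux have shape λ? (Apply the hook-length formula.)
# SYT of shape (5, 5, 3, 2, 2, 2) = 18106088

Hook-length formula: f^λ = n! / Π hook(c), product over all cells c of the Young diagram. For λ = (5, 5, 3, 2, 2, 2), n = 19 boxes. Hook lengths by row (left-to-right, top-to-bottom): [10, 9, 5, 3, 2]; [9, 8, 4, 2, 1]; [6, 5, 1]; [4, 3]; [3, 2]; [2, 1]. Product of hooks = 6718464000. So f^λ = 19! / 6718464000 = 121645100408832000 / 6718464000 = 18106088.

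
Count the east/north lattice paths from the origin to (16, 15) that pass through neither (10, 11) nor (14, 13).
Number of paths = 137864475

Inclusion–exclusion. Total paths: C(31, 16) = 300540195. Through P₁: C(21, 10)·C(10, 6) = 74070360. Through P₂: C(27, 14)·C(4, 2) = 120349800. Since P₁ is strictly southwest of P₂, a monotone path through both must visit P₁ then P₂; paths through both = C(21, 10)·C(6, 4)·C(4, 2) = 31744440. Avoid both = 300540195 − 74070360 − 120349800 + 31744440 = 137864475.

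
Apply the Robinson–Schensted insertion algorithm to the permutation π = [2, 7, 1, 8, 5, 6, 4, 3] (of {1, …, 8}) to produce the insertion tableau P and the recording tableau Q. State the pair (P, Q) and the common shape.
P = [1, 3, 6] / [2, 4, 8] / [5] / [7];  Q = [1, 2, 4] / [3, 5, 6] / [7] / [8];  common shape = (3, 3, 1, 1)

Row-insert the values π_1, π_2, … into P one at a time, bumping the leftmost entry strictly greater than the inserted value down to the next row. The recording tableau Q records, in position (i, j), the step at which that cell was added to P.
  Insert 2 (step 1): P = [2];  Q = [1]
  Insert 7 (step 2): P = [2, 7];  Q = [1, 2]
  Insert 1 (step 3): P = [1, 7] / [2];  Q = [1, 2] / [3]
  Insert 8 (step 4): P = [1, 7, 8] / [2];  Q = [1, 2, 4] / [3]
  Insert 5 (step 5): P = [1, 5, 8] / [2, 7];  Q = [1, 2, 4] / [3, 5]
  Insert 6 (step 6): P = [1, 5, 6] / [2, 7, 8];  Q = [1, 2, 4] / [3, 5, 6]
  Insert 4 (step 7): P = [1, 4, 6] / [2, 5, 8] / [7];  Q = [1, 2, 4] / [3, 5, 6] / [7]
  Insert 3 (step 8): P = [1, 3, 6] / [2, 4, 8] / [5] / [7];  Q = [1, 2, 4] / [3, 5, 6] / [7] / [8]
Final shape: (3, 3, 1, 1).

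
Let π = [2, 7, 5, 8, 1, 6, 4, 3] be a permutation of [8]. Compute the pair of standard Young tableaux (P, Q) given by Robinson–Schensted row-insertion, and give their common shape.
P = [1, 3, 6] / [2, 4] / [5, 8] / [7];  Q = [1, 2, 4] / [3, 6] / [5, 7] / [8];  common shape = (3, 2, 2, 1)

Row-insert the values π_1, π_2, … into P one at a time, bumping the leftmost entry strictly greater than the inserted value down to the next row. The recording tableau Q records, in position (i, j), the step at which that cell was added to P.
  Insert 2 (step 1): P = [2];  Q = [1]
  Insert 7 (step 2): P = [2, 7];  Q = [1, 2]
  Insert 5 (step 3): P = [2, 5] / [7];  Q = [1, 2] / [3]
  Insert 8 (step 4): P = [2, 5, 8] / [7];  Q = [1, 2, 4] / [3]
  Insert 1 (step 5): P = [1, 5, 8] / [2] / [7];  Q = [1, 2, 4] / [3] / [5]
  Insert 6 (step 6): P = [1, 5, 6] / [2, 8] / [7];  Q = [1, 2, 4] / [3, 6] / [5]
  Insert 4 (step 7): P = [1, 4, 6] / [2, 5] / [7, 8];  Q = [1, 2, 4] / [3, 6] / [5, 7]
  Insert 3 (step 8): P = [1, 3, 6] / [2, 4] / [5, 8] / [7];  Q = [1, 2, 4] / [3, 6] / [5, 7] / [8]
Final shape: (3, 2, 2, 1).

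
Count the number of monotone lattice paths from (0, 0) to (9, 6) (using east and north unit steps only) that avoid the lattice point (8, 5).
Number of paths = 2431

Total paths from (0, 0) to (9, 6): C(15, 9) = 5005. Paths through (8, 5): (paths (0, 0) → (8, 5)) × (paths (8, 5) → (9, 6)) = C(13, 8) · C(2, 1) = 1287 · 2 = 2574. Avoidance count = 5005 − 2574 = 2431.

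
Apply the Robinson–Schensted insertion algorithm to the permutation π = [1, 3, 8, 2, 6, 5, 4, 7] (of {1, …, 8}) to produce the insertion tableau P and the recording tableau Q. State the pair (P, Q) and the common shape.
P = [1, 2, 4, 7] / [3, 5] / [6] / [8];  Q = [1, 2, 3, 8] / [4, 5] / [6] / [7];  common shape = (4, 2, 1, 1)

Row-insert the values π_1, π_2, … into P one at a time, bumping the leftmost entry strictly greater than the inserted value down to the next row. The recording tableau Q records, in position (i, j), the step at which that cell was added to P.
  Insert 1 (step 1): P = [1];  Q = [1]
  Insert 3 (step 2): P = [1, 3];  Q = [1, 2]
  Insert 8 (step 3): P = [1, 3, 8];  Q = [1, 2, 3]
  Insert 2 (step 4): P = [1, 2, 8] / [3];  Q = [1, 2, 3] / [4]
  Insert 6 (step 5): P = [1, 2, 6] / [3, 8];  Q = [1, 2, 3] / [4, 5]
  Insert 5 (step 6): P = [1, 2, 5] / [3, 6] / [8];  Q = [1, 2, 3] / [4, 5] / [6]
  Insert 4 (step 7): P = [1, 2, 4] / [3, 5] / [6] / [8];  Q = [1, 2, 3] / [4, 5] / [6] / [7]
  Insert 7 (step 8): P = [1, 2, 4, 7] / [3, 5] / [6] / [8];  Q = [1, 2, 3, 8] / [4, 5] / [6] / [7]
Final shape: (4, 2, 1, 1).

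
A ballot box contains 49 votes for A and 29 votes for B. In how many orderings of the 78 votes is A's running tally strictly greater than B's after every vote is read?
Strict-lead orderings = 539886351925538794000

Total orderings of the 78 votes with 49 for A: C(78, 49) = 2105556772509601296600. By the Bertrand ballot formula (Cycle Lemma / reflection principle), the number of orderings in which A is strictly ahead of B throughout is (p − q)/(p + q) · C(p + q, p) = (49 − 29)/(49 + 29) · 2105556772509601296600 = 539886351925538794000.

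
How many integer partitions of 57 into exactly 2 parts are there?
p(57, 2 parts) = 28

Partitions of n into exactly k parts are in bijection with partitions of n − k into at most k parts (subtract 1 from each part). So p(57, exactly 2) = p(55, parts ≤ 2). Computing via the recurrence p(m, j) = p(m, j−1) + p(m−j, j) gives 28.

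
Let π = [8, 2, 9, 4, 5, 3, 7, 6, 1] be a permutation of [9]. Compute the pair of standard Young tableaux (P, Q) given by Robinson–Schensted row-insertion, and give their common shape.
P = [1, 3, 5, 6] / [2, 7] / [4, 9] / [8];  Q = [1, 3, 5, 7] / [2, 4] / [6, 8] / [9];  common shape = (4, 2, 2, 1)

Row-insert the values π_1, π_2, … into P one at a time, bumping the leftmost entry strictly greater than the inserted value down to the next row. The recording tableau Q records, in position (i, j), the step at which that cell was added to P.
  Insert 8 (step 1): P = [8];  Q = [1]
  Insert 2 (step 2): P = [2] / [8];  Q = [1] / [2]
  Insert 9 (step 3): P = [2, 9] / [8];  Q = [1, 3] / [2]
  Insert 4 (step 4): P = [2, 4] / [8, 9];  Q = [1, 3] / [2, 4]
  Insert 5 (step 5): P = [2, 4, 5] / [8, 9];  Q = [1, 3, 5] / [2, 4]
  Insert 3 (step 6): P = [2, 3, 5] / [4, 9] / [8];  Q = [1, 3, 5] / [2, 4] / [6]
  Insert 7 (step 7): P = [2, 3, 5, 7] / [4, 9] / [8];  Q = [1, 3, 5, 7] / [2, 4] / [6]
  Insert 6 (step 8): P = [2, 3, 5, 6] / [4, 7] / [8, 9];  Q = [1, 3, 5, 7] / [2, 4] / [6, 8]
  Insert 1 (step 9): P = [1, 3, 5, 6] / [2, 7] / [4, 9] / [8];  Q = [1, 3, 5, 7] / [2, 4] / [6, 8] / [9]
Final shape: (4, 2, 2, 1).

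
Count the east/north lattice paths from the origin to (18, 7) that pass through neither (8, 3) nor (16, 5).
Number of paths = 237991

Inclusion–exclusion. Total paths: C(25, 18) = 480700. Through P₁: C(11, 8)·C(14, 10) = 165165. Through P₂: C(21, 16)·C(4, 2) = 122094. Since P₁ is strictly southwest of P₂, a monotone path through both must visit P₁ then P₂; paths through both = C(11, 8)·C(10, 8)·C(4, 2) = 44550. Avoid both = 480700 − 165165 − 122094 + 44550 = 237991.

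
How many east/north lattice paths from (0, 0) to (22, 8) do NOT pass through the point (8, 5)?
Number of paths = 4977765

Total paths from (0, 0) to (22, 8): C(30, 22) = 5852925. Paths through (8, 5): (paths (0, 0) → (8, 5)) × (paths (8, 5) → (22, 8)) = C(13, 8) · C(17, 14) = 1287 · 680 = 875160. Avoidance count = 5852925 − 875160 = 4977765.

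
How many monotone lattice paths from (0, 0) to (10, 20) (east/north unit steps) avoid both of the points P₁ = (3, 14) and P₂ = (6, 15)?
Number of paths = 22383591

Inclusion–exclusion. Total paths: C(30, 10) = 30045015. Through P₁: C(17, 3)·C(13, 7) = 1166880. Through P₂: C(21, 6)·C(9, 4) = 6837264. Since P₁ is strictly southwest of P₂, a monotone path through both must visit P₁ then P₂; paths through both = C(17, 3)·C(4, 3)·C(9, 4) = 342720. Avoid both = 30045015 − 1166880 − 6837264 + 342720 = 22383591.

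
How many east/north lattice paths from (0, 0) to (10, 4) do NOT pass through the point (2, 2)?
Number of paths = 731

Total paths from (0, 0) to (10, 4): C(14, 10) = 1001. Paths through (2, 2): (paths (0, 0) → (2, 2)) × (paths (2, 2) → (10, 4)) = C(4, 2) · C(10, 8) = 6 · 45 = 270. Avoidance count = 1001 − 270 = 731.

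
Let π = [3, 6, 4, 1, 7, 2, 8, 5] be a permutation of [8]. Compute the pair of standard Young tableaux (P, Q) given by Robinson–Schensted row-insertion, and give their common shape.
P = [1, 2, 5, 8] / [3, 4, 7] / [6];  Q = [1, 2, 5, 7] / [3, 6, 8] / [4];  common shape = (4, 3, 1)

Row-insert the values π_1, π_2, … into P one at a time, bumping the leftmost entry strictly greater than the inserted value down to the next row. The recording tableau Q records, in position (i, j), the step at which that cell was added to P.
  Insert 3 (step 1): P = [3];  Q = [1]
  Insert 6 (step 2): P = [3, 6];  Q = [1, 2]
  Insert 4 (step 3): P = [3, 4] / [6];  Q = [1, 2] / [3]
  Insert 1 (step 4): P = [1, 4] / [3] / [6];  Q = [1, 2] / [3] / [4]
  Insert 7 (step 5): P = [1, 4, 7] / [3] / [6];  Q = [1, 2, 5] / [3] / [4]
  Insert 2 (step 6): P = [1, 2, 7] / [3, 4] / [6];  Q = [1, 2, 5] / [3, 6] / [4]
  Insert 8 (step 7): P = [1, 2, 7, 8] / [3, 4] / [6];  Q = [1, 2, 5, 7] / [3, 6] / [4]
  Insert 5 (step 8): P = [1, 2, 5, 8] / [3, 4, 7] / [6];  Q = [1, 2, 5, 7] / [3, 6, 8] / [4]
Final shape: (4, 3, 1).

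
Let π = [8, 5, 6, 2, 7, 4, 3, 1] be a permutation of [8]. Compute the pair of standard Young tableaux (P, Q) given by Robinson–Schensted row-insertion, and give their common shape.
P = [1, 3, 7] / [2, 6] / [4] / [5] / [8];  Q = [1, 3, 5] / [2, 6] / [4] / [7] / [8];  common shape = (3, 2, 1, 1, 1)

Row-insert the values π_1, π_2, … into P one at a time, bumping the leftmost entry strictly greater than the inserted value down to the next row. The recording tableau Q records, in position (i, j), the step at which that cell was added to P.
  Insert 8 (step 1): P = [8];  Q = [1]
  Insert 5 (step 2): P = [5] / [8];  Q = [1] / [2]
  Insert 6 (step 3): P = [5, 6] / [8];  Q = [1, 3] / [2]
  Insert 2 (step 4): P = [2, 6] / [5] / [8];  Q = [1, 3] / [2] / [4]
  Insert 7 (step 5): P = [2, 6, 7] / [5] / [8];  Q = [1, 3, 5] / [2] / [4]
  Insert 4 (step 6): P = [2, 4, 7] / [5, 6] / [8];  Q = [1, 3, 5] / [2, 6] / [4]
  Insert 3 (step 7): P = [2, 3, 7] / [4, 6] / [5] / [8];  Q = [1, 3, 5] / [2, 6] / [4] / [7]
  Insert 1 (step 8): P = [1, 3, 7] / [2, 6] / [4] / [5] / [8];  Q = [1, 3, 5] / [2, 6] / [4] / [7] / [8]
Final shape: (3, 2, 1, 1, 1).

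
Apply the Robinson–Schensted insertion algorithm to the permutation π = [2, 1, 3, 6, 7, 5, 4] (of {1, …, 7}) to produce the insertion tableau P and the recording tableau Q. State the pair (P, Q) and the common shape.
P = [1, 3, 4, 7] / [2, 5] / [6];  Q = [1, 3, 4, 5] / [2, 6] / [7];  common shape = (4, 2, 1)

Row-insert the values π_1, π_2, … into P one at a time, bumping the leftmost entry strictly greater than the inserted value down to the next row. The recording tableau Q records, in position (i, j), the step at which that cell was added to P.
  Insert 2 (step 1): P = [2];  Q = [1]
  Insert 1 (step 2): P = [1] / [2];  Q = [1] / [2]
  Insert 3 (step 3): P = [1, 3] / [2];  Q = [1, 3] / [2]
  Insert 6 (step 4): P = [1, 3, 6] / [2];  Q = [1, 3, 4] / [2]
  Insert 7 (step 5): P = [1, 3, 6, 7] / [2];  Q = [1, 3, 4, 5] / [2]
  Insert 5 (step 6): P = [1, 3, 5, 7] / [2, 6];  Q = [1, 3, 4, 5] / [2, 6]
  Insert 4 (step 7): P = [1, 3, 4, 7] / [2, 5] / [6];  Q = [1, 3, 4, 5] / [2, 6] / [7]
Final shape: (4, 2, 1).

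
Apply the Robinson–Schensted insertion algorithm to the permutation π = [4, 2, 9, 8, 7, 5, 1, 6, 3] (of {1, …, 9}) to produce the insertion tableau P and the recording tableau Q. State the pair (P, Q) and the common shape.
P = [1, 3, 6] / [2, 5] / [4, 7] / [8] / [9];  Q = [1, 3, 8] / [2, 4] / [5, 9] / [6] / [7];  common shape = (3, 2, 2, 1, 1)

Row-insert the values π_1, π_2, … into P one at a time, bumping the leftmost entry strictly greater than the inserted value down to the next row. The recording tableau Q records, in position (i, j), the step at which that cell was added to P.
  Insert 4 (step 1): P = [4];  Q = [1]
  Insert 2 (step 2): P = [2] / [4];  Q = [1] / [2]
  Insert 9 (step 3): P = [2, 9] / [4];  Q = [1, 3] / [2]
  Insert 8 (step 4): P = [2, 8] / [4, 9];  Q = [1, 3] / [2, 4]
  Insert 7 (step 5): P = [2, 7] / [4, 8] / [9];  Q = [1, 3] / [2, 4] / [5]
  Insert 5 (step 6): P = [2, 5] / [4, 7] / [8] / [9];  Q = [1, 3] / [2, 4] / [5] / [6]
  Insert 1 (step 7): P = [1, 5] / [2, 7] / [4] / [8] / [9];  Q = [1, 3] / [2, 4] / [5] / [6] / [7]
  Insert 6 (step 8): P = [1, 5, 6] / [2, 7] / [4] / [8] / [9];  Q = [1, 3, 8] / [2, 4] / [5] / [6] / [7]
  Insert 3 (step 9): P = [1, 3, 6] / [2, 5] / [4, 7] / [8] / [9];  Q = [1, 3, 8] / [2, 4] / [5, 9] / [6] / [7]
Final shape: (3, 2, 2, 1, 1).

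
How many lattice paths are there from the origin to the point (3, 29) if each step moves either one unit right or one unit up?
Number of paths = 4960

A monotone lattice path from (0, 0) to (3, 29) consists of 3 east steps and 29 north steps in some order, so it is determined by which 3 of the 32 steps are east. The count is C(32, 3) = 4960.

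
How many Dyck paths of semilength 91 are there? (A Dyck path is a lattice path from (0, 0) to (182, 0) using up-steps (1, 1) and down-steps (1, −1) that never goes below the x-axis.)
C_91 = 3935312233584004685417853572763349509774031680023800

These Dyck paths are counted by the Catalan number C_n = (1/(n + 1)) · C(2n, n). For n = 91: C_91 = (1/92) · C(182, 91) = 362048725489728431058442528694228154899210914562189600/92 = 3935312233584004685417853572763349509774031680023800.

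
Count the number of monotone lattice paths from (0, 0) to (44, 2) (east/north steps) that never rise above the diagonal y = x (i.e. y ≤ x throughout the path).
Number of paths = 989

By the reflection principle (André's argument), the number of monotone paths to (44, 2) with n ≤ m that never go above y = x is C(46, 44) − C(46, 45) = 1035 − 46 = 989.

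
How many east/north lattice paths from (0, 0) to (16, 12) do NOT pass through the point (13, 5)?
Number of paths = 29393595

Total paths from (0, 0) to (16, 12): C(28, 16) = 30421755. Paths through (13, 5): (paths (0, 0) → (13, 5)) × (paths (13, 5) → (16, 12)) = C(18, 13) · C(10, 3) = 8568 · 120 = 1028160. Avoidance count = 30421755 − 1028160 = 29393595.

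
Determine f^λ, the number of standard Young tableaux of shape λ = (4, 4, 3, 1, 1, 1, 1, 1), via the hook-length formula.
# SYT of shape (4, 4, 3, 1, 1, 1, 1, 1) = 206388

Hook-length formula: f^λ = n! / Π hook(c), product over all cells c of the Young diagram. For λ = (4, 4, 3, 1, 1, 1, 1, 1), n = 16 boxes. Hook lengths by row (left-to-right, top-to-bottom): [11, 5, 4, 2]; [10, 4, 3, 1]; [8, 2, 1]; [5]; [4]; [3]; [2]; [1]. Product of hooks = 101376000. So f^λ = 16! / 101376000 = 20922789888000 / 101376000 = 206388.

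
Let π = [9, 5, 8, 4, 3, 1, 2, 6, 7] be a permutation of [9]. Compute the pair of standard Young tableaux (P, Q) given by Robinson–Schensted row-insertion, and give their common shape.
P = [1, 2, 6, 7] / [3, 8] / [4] / [5] / [9];  Q = [1, 3, 8, 9] / [2, 7] / [4] / [5] / [6];  common shape = (4, 2, 1, 1, 1)

Row-insert the values π_1, π_2, … into P one at a time, bumping the leftmost entry strictly greater than the inserted value down to the next row. The recording tableau Q records, in position (i, j), the step at which that cell was added to P.
  Insert 9 (step 1): P = [9];  Q = [1]
  Insert 5 (step 2): P = [5] / [9];  Q = [1] / [2]
  Insert 8 (step 3): P = [5, 8] / [9];  Q = [1, 3] / [2]
  Insert 4 (step 4): P = [4, 8] / [5] / [9];  Q = [1, 3] / [2] / [4]
  Insert 3 (step 5): P = [3, 8] / [4] / [5] / [9];  Q = [1, 3] / [2] / [4] / [5]
  Insert 1 (step 6): P = [1, 8] / [3] / [4] / [5] / [9];  Q = [1, 3] / [2] / [4] / [5] / [6]
  Insert 2 (step 7): P = [1, 2] / [3, 8] / [4] / [5] / [9];  Q = [1, 3] / [2, 7] / [4] / [5] / [6]
  Insert 6 (step 8): P = [1, 2, 6] / [3, 8] / [4] / [5] / [9];  Q = [1, 3, 8] / [2, 7] / [4] / [5] / [6]
  Insert 7 (step 9): P = [1, 2, 6, 7] / [3, 8] / [4] / [5] / [9];  Q = [1, 3, 8, 9] / [2, 7] / [4] / [5] / [6]
Final shape: (4, 2, 1, 1, 1).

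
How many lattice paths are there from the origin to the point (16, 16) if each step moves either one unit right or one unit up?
Number of paths = 601080390

A monotone lattice path from (0, 0) to (16, 16) consists of 16 east steps and 16 north steps in some order, so it is determined by which 16 of the 32 steps are east. The count is C(32, 16) = 601080390.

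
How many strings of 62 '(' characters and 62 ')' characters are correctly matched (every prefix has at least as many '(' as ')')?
C_62 = 24139737743045626825711458546273312

These balanced parentheses are counted by the Catalan number C_n = (1/(n + 1)) · C(2n, n). For n = 62: C_62 = (1/63) · C(124, 62) = 1520803477811874490019821888415218656/63 = 24139737743045626825711458546273312.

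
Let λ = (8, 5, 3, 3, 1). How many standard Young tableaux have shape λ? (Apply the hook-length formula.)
# SYT of shape (8, 5, 3, 3, 1) = 108636528

Hook-length formula: f^λ = n! / Π hook(c), product over all cells c of the Young diagram. For λ = (8, 5, 3, 3, 1), n = 20 boxes. Hook lengths by row (left-to-right, top-to-bottom): [12, 10, 9, 6, 5, 3, 2, 1]; [8, 6, 5, 2, 1]; [5, 3, 2]; [4, 2, 1]; [1]. Product of hooks = 22394880000. So f^λ = 20! / 22394880000 = 2432902008176640000 / 22394880000 = 108636528.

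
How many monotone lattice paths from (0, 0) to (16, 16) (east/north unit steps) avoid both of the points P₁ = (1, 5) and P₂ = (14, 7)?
Number of paths = 548362680

Inclusion–exclusion. Total paths: C(32, 16) = 601080390. Through P₁: C(6, 1)·C(26, 15) = 46356960. Through P₂: C(21, 14)·C(11, 2) = 6395400. Since P₁ is strictly southwest of P₂, a monotone path through both must visit P₁ then P₂; paths through both = C(6, 1)·C(15, 13)·C(11, 2) = 34650. Avoid both = 601080390 − 46356960 − 6395400 + 34650 = 548362680.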